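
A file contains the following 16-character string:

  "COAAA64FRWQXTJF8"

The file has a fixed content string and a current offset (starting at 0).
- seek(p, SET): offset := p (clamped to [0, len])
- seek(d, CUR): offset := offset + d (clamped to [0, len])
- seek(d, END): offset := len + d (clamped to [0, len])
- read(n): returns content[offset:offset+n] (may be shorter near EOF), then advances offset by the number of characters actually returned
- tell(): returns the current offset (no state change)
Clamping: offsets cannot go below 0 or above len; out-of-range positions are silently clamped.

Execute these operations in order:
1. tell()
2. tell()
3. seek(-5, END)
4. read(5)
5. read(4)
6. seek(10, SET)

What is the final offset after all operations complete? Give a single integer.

Answer: 10

Derivation:
After 1 (tell()): offset=0
After 2 (tell()): offset=0
After 3 (seek(-5, END)): offset=11
After 4 (read(5)): returned 'XTJF8', offset=16
After 5 (read(4)): returned '', offset=16
After 6 (seek(10, SET)): offset=10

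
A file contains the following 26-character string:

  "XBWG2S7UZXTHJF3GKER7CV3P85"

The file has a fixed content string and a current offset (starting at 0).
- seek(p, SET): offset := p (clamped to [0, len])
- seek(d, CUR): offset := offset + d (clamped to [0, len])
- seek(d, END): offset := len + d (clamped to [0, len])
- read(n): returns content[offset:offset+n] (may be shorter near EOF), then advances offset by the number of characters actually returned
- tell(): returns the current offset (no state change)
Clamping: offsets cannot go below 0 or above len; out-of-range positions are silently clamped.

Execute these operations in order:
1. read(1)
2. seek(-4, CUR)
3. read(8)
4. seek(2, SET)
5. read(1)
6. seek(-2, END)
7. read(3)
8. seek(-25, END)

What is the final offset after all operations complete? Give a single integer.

After 1 (read(1)): returned 'X', offset=1
After 2 (seek(-4, CUR)): offset=0
After 3 (read(8)): returned 'XBWG2S7U', offset=8
After 4 (seek(2, SET)): offset=2
After 5 (read(1)): returned 'W', offset=3
After 6 (seek(-2, END)): offset=24
After 7 (read(3)): returned '85', offset=26
After 8 (seek(-25, END)): offset=1

Answer: 1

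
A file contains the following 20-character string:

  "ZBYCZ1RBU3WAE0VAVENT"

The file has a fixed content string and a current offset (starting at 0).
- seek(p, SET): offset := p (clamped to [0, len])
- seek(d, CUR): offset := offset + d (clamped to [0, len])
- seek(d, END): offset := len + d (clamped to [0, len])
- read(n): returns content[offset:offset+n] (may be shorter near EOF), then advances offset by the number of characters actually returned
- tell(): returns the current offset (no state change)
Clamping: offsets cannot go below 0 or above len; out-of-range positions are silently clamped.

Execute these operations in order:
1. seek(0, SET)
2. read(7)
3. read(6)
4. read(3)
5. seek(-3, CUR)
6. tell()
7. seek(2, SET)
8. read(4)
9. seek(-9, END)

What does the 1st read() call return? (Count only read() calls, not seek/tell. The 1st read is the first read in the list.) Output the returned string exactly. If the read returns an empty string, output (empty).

Answer: ZBYCZ1R

Derivation:
After 1 (seek(0, SET)): offset=0
After 2 (read(7)): returned 'ZBYCZ1R', offset=7
After 3 (read(6)): returned 'BU3WAE', offset=13
After 4 (read(3)): returned '0VA', offset=16
After 5 (seek(-3, CUR)): offset=13
After 6 (tell()): offset=13
After 7 (seek(2, SET)): offset=2
After 8 (read(4)): returned 'YCZ1', offset=6
After 9 (seek(-9, END)): offset=11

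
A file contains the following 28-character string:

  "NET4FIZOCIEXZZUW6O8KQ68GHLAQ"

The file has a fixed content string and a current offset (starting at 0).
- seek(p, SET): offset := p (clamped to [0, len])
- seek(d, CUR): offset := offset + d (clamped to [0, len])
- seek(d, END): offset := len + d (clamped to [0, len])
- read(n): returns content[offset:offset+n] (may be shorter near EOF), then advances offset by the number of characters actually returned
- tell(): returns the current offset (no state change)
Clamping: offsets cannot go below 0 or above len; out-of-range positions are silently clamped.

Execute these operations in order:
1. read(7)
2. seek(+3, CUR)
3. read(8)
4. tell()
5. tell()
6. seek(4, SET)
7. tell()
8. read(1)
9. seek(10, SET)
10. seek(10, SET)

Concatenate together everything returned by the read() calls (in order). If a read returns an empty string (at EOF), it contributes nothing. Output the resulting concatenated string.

Answer: NET4FIZEXZZUW6OF

Derivation:
After 1 (read(7)): returned 'NET4FIZ', offset=7
After 2 (seek(+3, CUR)): offset=10
After 3 (read(8)): returned 'EXZZUW6O', offset=18
After 4 (tell()): offset=18
After 5 (tell()): offset=18
After 6 (seek(4, SET)): offset=4
After 7 (tell()): offset=4
After 8 (read(1)): returned 'F', offset=5
After 9 (seek(10, SET)): offset=10
After 10 (seek(10, SET)): offset=10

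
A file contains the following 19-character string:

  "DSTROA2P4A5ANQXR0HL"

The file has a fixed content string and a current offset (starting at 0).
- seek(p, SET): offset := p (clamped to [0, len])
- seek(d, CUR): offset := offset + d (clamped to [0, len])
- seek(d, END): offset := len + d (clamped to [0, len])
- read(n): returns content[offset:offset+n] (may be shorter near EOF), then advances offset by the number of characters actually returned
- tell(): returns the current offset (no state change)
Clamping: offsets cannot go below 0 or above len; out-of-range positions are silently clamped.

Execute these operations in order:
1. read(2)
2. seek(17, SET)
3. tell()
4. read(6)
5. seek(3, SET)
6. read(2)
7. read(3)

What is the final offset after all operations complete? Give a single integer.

After 1 (read(2)): returned 'DS', offset=2
After 2 (seek(17, SET)): offset=17
After 3 (tell()): offset=17
After 4 (read(6)): returned 'HL', offset=19
After 5 (seek(3, SET)): offset=3
After 6 (read(2)): returned 'RO', offset=5
After 7 (read(3)): returned 'A2P', offset=8

Answer: 8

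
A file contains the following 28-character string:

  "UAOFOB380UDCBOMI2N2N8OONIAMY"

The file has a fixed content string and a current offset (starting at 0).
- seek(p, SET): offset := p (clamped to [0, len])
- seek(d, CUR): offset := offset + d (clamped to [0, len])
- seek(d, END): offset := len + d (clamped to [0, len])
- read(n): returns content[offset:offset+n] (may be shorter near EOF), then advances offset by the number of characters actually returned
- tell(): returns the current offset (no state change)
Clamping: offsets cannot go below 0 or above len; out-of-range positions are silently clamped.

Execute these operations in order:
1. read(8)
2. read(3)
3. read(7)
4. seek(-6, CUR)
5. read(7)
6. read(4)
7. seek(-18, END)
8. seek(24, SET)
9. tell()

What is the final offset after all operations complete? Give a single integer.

Answer: 24

Derivation:
After 1 (read(8)): returned 'UAOFOB38', offset=8
After 2 (read(3)): returned '0UD', offset=11
After 3 (read(7)): returned 'CBOMI2N', offset=18
After 4 (seek(-6, CUR)): offset=12
After 5 (read(7)): returned 'BOMI2N2', offset=19
After 6 (read(4)): returned 'N8OO', offset=23
After 7 (seek(-18, END)): offset=10
After 8 (seek(24, SET)): offset=24
After 9 (tell()): offset=24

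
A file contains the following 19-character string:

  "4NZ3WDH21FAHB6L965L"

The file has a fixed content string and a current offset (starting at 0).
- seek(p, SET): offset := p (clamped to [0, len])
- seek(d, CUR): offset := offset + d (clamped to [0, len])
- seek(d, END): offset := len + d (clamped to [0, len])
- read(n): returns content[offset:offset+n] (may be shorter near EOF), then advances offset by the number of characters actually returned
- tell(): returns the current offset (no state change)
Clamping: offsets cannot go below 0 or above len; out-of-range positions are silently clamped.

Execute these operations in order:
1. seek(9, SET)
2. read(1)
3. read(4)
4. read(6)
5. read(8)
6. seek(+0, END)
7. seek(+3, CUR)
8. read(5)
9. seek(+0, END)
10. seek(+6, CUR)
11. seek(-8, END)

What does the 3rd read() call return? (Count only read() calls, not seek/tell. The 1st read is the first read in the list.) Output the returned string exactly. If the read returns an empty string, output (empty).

Answer: L965L

Derivation:
After 1 (seek(9, SET)): offset=9
After 2 (read(1)): returned 'F', offset=10
After 3 (read(4)): returned 'AHB6', offset=14
After 4 (read(6)): returned 'L965L', offset=19
After 5 (read(8)): returned '', offset=19
After 6 (seek(+0, END)): offset=19
After 7 (seek(+3, CUR)): offset=19
After 8 (read(5)): returned '', offset=19
After 9 (seek(+0, END)): offset=19
After 10 (seek(+6, CUR)): offset=19
After 11 (seek(-8, END)): offset=11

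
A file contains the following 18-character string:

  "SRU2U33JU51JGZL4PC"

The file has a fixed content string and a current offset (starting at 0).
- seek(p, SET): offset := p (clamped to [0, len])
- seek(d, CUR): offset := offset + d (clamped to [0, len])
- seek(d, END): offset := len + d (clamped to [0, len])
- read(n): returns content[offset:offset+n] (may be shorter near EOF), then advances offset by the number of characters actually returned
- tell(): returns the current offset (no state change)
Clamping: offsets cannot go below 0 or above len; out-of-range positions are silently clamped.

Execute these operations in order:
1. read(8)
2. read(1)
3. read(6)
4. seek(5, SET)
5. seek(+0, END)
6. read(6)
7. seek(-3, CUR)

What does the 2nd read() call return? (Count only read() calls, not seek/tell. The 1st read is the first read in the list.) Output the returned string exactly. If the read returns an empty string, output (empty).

Answer: U

Derivation:
After 1 (read(8)): returned 'SRU2U33J', offset=8
After 2 (read(1)): returned 'U', offset=9
After 3 (read(6)): returned '51JGZL', offset=15
After 4 (seek(5, SET)): offset=5
After 5 (seek(+0, END)): offset=18
After 6 (read(6)): returned '', offset=18
After 7 (seek(-3, CUR)): offset=15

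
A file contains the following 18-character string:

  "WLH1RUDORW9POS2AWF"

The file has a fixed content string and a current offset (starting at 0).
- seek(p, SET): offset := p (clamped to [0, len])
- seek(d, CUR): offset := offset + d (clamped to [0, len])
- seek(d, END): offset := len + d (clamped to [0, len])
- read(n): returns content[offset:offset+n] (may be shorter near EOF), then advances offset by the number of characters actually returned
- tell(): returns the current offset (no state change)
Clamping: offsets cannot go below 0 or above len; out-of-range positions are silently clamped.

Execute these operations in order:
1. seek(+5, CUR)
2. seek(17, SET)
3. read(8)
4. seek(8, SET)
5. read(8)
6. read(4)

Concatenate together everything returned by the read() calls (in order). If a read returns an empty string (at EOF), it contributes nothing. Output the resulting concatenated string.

After 1 (seek(+5, CUR)): offset=5
After 2 (seek(17, SET)): offset=17
After 3 (read(8)): returned 'F', offset=18
After 4 (seek(8, SET)): offset=8
After 5 (read(8)): returned 'RW9POS2A', offset=16
After 6 (read(4)): returned 'WF', offset=18

Answer: FRW9POS2AWF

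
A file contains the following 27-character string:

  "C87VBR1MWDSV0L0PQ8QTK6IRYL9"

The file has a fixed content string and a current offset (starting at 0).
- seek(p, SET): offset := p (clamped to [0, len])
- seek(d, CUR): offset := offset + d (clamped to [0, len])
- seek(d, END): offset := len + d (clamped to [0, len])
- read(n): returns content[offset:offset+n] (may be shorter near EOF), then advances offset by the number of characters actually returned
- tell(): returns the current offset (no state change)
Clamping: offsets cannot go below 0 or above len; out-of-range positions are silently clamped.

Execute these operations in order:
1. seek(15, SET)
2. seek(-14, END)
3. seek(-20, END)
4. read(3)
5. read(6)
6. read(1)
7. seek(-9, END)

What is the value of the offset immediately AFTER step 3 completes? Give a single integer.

Answer: 7

Derivation:
After 1 (seek(15, SET)): offset=15
After 2 (seek(-14, END)): offset=13
After 3 (seek(-20, END)): offset=7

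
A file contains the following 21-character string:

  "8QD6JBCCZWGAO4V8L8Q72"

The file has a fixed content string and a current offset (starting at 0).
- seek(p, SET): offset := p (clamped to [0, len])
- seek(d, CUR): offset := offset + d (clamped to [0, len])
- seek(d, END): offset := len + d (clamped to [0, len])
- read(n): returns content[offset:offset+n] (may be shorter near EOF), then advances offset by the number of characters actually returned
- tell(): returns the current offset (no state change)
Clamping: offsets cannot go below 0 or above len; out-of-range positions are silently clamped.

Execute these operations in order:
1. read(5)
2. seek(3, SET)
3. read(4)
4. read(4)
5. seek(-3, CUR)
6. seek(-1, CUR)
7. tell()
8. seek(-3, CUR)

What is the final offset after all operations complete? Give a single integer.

After 1 (read(5)): returned '8QD6J', offset=5
After 2 (seek(3, SET)): offset=3
After 3 (read(4)): returned '6JBC', offset=7
After 4 (read(4)): returned 'CZWG', offset=11
After 5 (seek(-3, CUR)): offset=8
After 6 (seek(-1, CUR)): offset=7
After 7 (tell()): offset=7
After 8 (seek(-3, CUR)): offset=4

Answer: 4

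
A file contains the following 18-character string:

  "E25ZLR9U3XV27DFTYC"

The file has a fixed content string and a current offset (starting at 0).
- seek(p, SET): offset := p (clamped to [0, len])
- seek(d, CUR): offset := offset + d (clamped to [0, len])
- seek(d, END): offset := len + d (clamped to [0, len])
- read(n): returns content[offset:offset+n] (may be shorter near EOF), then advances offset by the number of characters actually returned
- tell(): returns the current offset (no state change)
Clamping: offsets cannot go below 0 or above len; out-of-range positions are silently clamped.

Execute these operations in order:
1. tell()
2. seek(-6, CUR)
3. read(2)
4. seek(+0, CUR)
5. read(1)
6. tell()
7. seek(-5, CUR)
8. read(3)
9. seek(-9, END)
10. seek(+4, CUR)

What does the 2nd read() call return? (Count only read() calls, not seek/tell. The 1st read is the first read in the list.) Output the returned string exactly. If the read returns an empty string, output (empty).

Answer: 5

Derivation:
After 1 (tell()): offset=0
After 2 (seek(-6, CUR)): offset=0
After 3 (read(2)): returned 'E2', offset=2
After 4 (seek(+0, CUR)): offset=2
After 5 (read(1)): returned '5', offset=3
After 6 (tell()): offset=3
After 7 (seek(-5, CUR)): offset=0
After 8 (read(3)): returned 'E25', offset=3
After 9 (seek(-9, END)): offset=9
After 10 (seek(+4, CUR)): offset=13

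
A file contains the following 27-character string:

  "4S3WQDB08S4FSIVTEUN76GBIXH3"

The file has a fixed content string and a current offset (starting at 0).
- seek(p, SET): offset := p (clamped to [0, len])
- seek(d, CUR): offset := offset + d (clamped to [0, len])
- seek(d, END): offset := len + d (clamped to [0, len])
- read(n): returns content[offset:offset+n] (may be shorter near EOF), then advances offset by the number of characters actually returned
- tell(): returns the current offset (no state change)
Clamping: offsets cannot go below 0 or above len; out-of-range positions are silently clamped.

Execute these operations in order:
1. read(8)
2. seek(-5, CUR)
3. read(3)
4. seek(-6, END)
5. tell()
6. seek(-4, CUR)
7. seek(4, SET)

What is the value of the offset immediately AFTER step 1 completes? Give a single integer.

After 1 (read(8)): returned '4S3WQDB0', offset=8

Answer: 8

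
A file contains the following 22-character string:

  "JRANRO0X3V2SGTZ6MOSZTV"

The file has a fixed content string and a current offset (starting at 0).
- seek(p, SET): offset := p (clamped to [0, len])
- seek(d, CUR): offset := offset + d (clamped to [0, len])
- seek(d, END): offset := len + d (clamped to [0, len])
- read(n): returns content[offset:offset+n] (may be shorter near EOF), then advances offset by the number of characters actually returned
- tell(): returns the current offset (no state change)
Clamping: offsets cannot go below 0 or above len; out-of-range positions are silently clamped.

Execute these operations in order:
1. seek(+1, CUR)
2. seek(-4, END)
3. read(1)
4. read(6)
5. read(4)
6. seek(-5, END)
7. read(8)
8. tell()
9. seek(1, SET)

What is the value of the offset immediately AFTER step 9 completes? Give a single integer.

After 1 (seek(+1, CUR)): offset=1
After 2 (seek(-4, END)): offset=18
After 3 (read(1)): returned 'S', offset=19
After 4 (read(6)): returned 'ZTV', offset=22
After 5 (read(4)): returned '', offset=22
After 6 (seek(-5, END)): offset=17
After 7 (read(8)): returned 'OSZTV', offset=22
After 8 (tell()): offset=22
After 9 (seek(1, SET)): offset=1

Answer: 1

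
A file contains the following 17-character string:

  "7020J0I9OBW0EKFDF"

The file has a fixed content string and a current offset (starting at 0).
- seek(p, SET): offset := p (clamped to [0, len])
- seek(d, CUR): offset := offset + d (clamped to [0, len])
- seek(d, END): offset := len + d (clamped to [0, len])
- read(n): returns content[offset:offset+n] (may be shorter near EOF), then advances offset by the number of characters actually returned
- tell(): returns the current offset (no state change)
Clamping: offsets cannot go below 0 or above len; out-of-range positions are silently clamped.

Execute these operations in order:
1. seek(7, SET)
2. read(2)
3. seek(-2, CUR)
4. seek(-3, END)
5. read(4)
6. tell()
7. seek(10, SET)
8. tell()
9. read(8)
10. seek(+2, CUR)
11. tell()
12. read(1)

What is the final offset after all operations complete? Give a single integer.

After 1 (seek(7, SET)): offset=7
After 2 (read(2)): returned '9O', offset=9
After 3 (seek(-2, CUR)): offset=7
After 4 (seek(-3, END)): offset=14
After 5 (read(4)): returned 'FDF', offset=17
After 6 (tell()): offset=17
After 7 (seek(10, SET)): offset=10
After 8 (tell()): offset=10
After 9 (read(8)): returned 'W0EKFDF', offset=17
After 10 (seek(+2, CUR)): offset=17
After 11 (tell()): offset=17
After 12 (read(1)): returned '', offset=17

Answer: 17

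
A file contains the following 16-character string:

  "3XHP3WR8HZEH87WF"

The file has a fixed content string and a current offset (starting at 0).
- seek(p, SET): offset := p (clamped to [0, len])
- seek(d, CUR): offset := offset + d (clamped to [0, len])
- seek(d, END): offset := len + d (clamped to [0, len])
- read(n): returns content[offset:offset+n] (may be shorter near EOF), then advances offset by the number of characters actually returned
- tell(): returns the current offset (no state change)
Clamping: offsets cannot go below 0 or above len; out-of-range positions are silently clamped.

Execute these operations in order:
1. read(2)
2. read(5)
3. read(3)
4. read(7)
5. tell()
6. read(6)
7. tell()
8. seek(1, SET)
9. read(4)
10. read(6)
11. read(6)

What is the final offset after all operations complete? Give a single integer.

After 1 (read(2)): returned '3X', offset=2
After 2 (read(5)): returned 'HP3WR', offset=7
After 3 (read(3)): returned '8HZ', offset=10
After 4 (read(7)): returned 'EH87WF', offset=16
After 5 (tell()): offset=16
After 6 (read(6)): returned '', offset=16
After 7 (tell()): offset=16
After 8 (seek(1, SET)): offset=1
After 9 (read(4)): returned 'XHP3', offset=5
After 10 (read(6)): returned 'WR8HZE', offset=11
After 11 (read(6)): returned 'H87WF', offset=16

Answer: 16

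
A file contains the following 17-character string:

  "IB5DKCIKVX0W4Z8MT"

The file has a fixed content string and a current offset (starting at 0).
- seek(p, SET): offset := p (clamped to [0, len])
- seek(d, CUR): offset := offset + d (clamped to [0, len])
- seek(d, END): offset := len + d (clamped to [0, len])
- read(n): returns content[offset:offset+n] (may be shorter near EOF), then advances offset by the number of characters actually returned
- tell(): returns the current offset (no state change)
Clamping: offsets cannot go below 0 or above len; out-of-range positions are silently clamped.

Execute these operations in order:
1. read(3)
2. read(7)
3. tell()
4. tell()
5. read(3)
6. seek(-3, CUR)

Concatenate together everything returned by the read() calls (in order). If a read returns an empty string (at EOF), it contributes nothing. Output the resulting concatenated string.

After 1 (read(3)): returned 'IB5', offset=3
After 2 (read(7)): returned 'DKCIKVX', offset=10
After 3 (tell()): offset=10
After 4 (tell()): offset=10
After 5 (read(3)): returned '0W4', offset=13
After 6 (seek(-3, CUR)): offset=10

Answer: IB5DKCIKVX0W4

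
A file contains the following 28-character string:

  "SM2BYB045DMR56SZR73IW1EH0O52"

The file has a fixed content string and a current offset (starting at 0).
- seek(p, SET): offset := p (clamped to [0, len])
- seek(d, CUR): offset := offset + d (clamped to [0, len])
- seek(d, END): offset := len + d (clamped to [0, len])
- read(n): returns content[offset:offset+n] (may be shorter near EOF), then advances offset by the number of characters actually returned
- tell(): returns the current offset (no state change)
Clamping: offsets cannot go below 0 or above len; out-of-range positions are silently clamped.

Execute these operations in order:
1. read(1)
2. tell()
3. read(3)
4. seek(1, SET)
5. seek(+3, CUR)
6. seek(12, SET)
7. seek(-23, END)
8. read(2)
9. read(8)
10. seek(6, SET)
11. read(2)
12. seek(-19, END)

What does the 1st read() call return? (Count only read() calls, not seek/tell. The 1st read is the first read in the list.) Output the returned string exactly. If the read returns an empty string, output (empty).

Answer: S

Derivation:
After 1 (read(1)): returned 'S', offset=1
After 2 (tell()): offset=1
After 3 (read(3)): returned 'M2B', offset=4
After 4 (seek(1, SET)): offset=1
After 5 (seek(+3, CUR)): offset=4
After 6 (seek(12, SET)): offset=12
After 7 (seek(-23, END)): offset=5
After 8 (read(2)): returned 'B0', offset=7
After 9 (read(8)): returned '45DMR56S', offset=15
After 10 (seek(6, SET)): offset=6
After 11 (read(2)): returned '04', offset=8
After 12 (seek(-19, END)): offset=9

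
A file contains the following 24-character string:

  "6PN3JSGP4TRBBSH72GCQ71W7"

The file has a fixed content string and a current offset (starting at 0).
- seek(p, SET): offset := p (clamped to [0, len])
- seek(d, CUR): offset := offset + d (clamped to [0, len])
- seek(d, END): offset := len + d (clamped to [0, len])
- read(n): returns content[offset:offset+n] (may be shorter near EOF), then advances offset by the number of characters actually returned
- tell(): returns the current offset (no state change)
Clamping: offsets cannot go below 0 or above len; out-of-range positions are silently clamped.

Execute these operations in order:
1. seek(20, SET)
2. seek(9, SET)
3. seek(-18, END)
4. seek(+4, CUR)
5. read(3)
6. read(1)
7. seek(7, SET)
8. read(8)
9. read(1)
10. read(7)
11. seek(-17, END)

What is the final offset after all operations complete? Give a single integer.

Answer: 7

Derivation:
After 1 (seek(20, SET)): offset=20
After 2 (seek(9, SET)): offset=9
After 3 (seek(-18, END)): offset=6
After 4 (seek(+4, CUR)): offset=10
After 5 (read(3)): returned 'RBB', offset=13
After 6 (read(1)): returned 'S', offset=14
After 7 (seek(7, SET)): offset=7
After 8 (read(8)): returned 'P4TRBBSH', offset=15
After 9 (read(1)): returned '7', offset=16
After 10 (read(7)): returned '2GCQ71W', offset=23
After 11 (seek(-17, END)): offset=7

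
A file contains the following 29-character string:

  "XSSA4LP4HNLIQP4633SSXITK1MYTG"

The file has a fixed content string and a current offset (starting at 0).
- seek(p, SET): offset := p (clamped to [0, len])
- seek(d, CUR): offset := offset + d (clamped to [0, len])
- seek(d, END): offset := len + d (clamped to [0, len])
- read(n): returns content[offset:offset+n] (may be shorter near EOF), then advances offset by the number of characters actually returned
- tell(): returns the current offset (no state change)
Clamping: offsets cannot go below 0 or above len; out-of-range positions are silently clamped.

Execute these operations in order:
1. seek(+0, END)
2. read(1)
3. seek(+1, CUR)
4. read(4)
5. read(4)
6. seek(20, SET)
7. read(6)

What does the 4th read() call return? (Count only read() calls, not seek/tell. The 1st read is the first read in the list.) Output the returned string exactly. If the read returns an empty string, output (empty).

After 1 (seek(+0, END)): offset=29
After 2 (read(1)): returned '', offset=29
After 3 (seek(+1, CUR)): offset=29
After 4 (read(4)): returned '', offset=29
After 5 (read(4)): returned '', offset=29
After 6 (seek(20, SET)): offset=20
After 7 (read(6)): returned 'XITK1M', offset=26

Answer: XITK1M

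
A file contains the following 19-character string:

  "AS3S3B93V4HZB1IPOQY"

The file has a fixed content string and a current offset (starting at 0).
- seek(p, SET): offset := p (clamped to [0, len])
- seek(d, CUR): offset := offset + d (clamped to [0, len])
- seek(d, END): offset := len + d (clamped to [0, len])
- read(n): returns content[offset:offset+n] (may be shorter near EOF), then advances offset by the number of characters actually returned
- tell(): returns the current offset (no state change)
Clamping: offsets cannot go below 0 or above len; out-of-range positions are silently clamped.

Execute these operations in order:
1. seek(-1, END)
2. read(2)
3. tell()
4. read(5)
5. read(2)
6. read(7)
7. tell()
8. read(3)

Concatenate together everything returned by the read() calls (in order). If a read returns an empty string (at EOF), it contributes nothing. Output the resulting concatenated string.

After 1 (seek(-1, END)): offset=18
After 2 (read(2)): returned 'Y', offset=19
After 3 (tell()): offset=19
After 4 (read(5)): returned '', offset=19
After 5 (read(2)): returned '', offset=19
After 6 (read(7)): returned '', offset=19
After 7 (tell()): offset=19
After 8 (read(3)): returned '', offset=19

Answer: Y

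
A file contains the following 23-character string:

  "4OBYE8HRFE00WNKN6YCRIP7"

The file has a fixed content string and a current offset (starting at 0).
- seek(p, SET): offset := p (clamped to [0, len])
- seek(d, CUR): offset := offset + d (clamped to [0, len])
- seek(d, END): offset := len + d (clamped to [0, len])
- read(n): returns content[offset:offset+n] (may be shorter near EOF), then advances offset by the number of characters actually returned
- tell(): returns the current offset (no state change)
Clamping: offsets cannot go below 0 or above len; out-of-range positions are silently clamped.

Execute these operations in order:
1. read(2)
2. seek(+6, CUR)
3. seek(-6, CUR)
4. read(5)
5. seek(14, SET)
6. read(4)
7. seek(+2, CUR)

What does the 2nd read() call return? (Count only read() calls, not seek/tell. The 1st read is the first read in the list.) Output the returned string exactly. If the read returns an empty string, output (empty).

Answer: BYE8H

Derivation:
After 1 (read(2)): returned '4O', offset=2
After 2 (seek(+6, CUR)): offset=8
After 3 (seek(-6, CUR)): offset=2
After 4 (read(5)): returned 'BYE8H', offset=7
After 5 (seek(14, SET)): offset=14
After 6 (read(4)): returned 'KN6Y', offset=18
After 7 (seek(+2, CUR)): offset=20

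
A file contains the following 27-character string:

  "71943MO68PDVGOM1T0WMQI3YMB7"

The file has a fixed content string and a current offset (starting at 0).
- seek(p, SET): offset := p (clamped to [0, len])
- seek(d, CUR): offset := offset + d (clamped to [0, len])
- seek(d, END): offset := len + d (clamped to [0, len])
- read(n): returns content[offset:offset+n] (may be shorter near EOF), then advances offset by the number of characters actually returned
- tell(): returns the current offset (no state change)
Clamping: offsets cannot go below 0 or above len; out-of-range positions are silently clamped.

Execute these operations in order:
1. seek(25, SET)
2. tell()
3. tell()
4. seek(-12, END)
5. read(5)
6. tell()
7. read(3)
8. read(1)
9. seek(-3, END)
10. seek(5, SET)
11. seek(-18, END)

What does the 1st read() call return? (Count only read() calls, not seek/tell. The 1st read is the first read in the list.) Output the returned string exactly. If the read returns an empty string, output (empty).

After 1 (seek(25, SET)): offset=25
After 2 (tell()): offset=25
After 3 (tell()): offset=25
After 4 (seek(-12, END)): offset=15
After 5 (read(5)): returned '1T0WM', offset=20
After 6 (tell()): offset=20
After 7 (read(3)): returned 'QI3', offset=23
After 8 (read(1)): returned 'Y', offset=24
After 9 (seek(-3, END)): offset=24
After 10 (seek(5, SET)): offset=5
After 11 (seek(-18, END)): offset=9

Answer: 1T0WM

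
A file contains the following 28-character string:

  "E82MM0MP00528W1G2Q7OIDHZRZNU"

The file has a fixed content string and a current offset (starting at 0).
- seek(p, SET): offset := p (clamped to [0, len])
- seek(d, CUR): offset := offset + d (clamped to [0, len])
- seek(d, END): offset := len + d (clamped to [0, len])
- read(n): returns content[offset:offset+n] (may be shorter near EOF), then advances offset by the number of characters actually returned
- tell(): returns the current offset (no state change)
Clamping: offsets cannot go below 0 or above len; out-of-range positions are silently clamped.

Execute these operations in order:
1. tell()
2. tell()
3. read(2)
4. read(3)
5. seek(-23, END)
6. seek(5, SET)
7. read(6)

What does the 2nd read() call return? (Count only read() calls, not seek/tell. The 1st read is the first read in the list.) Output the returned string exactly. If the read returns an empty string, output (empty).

Answer: 2MM

Derivation:
After 1 (tell()): offset=0
After 2 (tell()): offset=0
After 3 (read(2)): returned 'E8', offset=2
After 4 (read(3)): returned '2MM', offset=5
After 5 (seek(-23, END)): offset=5
After 6 (seek(5, SET)): offset=5
After 7 (read(6)): returned '0MP005', offset=11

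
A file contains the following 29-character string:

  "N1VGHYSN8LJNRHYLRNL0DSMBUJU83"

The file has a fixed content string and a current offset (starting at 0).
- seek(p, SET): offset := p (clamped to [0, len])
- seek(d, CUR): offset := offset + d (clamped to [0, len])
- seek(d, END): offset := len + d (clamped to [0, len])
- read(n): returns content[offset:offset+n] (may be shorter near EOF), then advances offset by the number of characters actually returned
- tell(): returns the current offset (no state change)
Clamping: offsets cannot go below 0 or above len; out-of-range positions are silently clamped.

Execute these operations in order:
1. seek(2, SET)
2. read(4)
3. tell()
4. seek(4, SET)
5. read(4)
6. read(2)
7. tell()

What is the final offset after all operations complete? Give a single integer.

Answer: 10

Derivation:
After 1 (seek(2, SET)): offset=2
After 2 (read(4)): returned 'VGHY', offset=6
After 3 (tell()): offset=6
After 4 (seek(4, SET)): offset=4
After 5 (read(4)): returned 'HYSN', offset=8
After 6 (read(2)): returned '8L', offset=10
After 7 (tell()): offset=10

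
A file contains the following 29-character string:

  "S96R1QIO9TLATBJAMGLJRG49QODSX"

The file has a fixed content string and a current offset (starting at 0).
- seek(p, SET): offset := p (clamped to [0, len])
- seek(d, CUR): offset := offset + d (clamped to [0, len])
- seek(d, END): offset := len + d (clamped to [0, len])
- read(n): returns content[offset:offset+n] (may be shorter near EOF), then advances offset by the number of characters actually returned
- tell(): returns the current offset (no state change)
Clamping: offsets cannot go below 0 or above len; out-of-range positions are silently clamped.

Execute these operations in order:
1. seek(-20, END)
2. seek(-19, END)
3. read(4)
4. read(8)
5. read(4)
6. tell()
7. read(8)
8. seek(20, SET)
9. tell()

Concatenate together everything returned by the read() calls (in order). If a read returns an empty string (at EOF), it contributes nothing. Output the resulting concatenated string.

Answer: LATBJAMGLJRG49QODSX

Derivation:
After 1 (seek(-20, END)): offset=9
After 2 (seek(-19, END)): offset=10
After 3 (read(4)): returned 'LATB', offset=14
After 4 (read(8)): returned 'JAMGLJRG', offset=22
After 5 (read(4)): returned '49QO', offset=26
After 6 (tell()): offset=26
After 7 (read(8)): returned 'DSX', offset=29
After 8 (seek(20, SET)): offset=20
After 9 (tell()): offset=20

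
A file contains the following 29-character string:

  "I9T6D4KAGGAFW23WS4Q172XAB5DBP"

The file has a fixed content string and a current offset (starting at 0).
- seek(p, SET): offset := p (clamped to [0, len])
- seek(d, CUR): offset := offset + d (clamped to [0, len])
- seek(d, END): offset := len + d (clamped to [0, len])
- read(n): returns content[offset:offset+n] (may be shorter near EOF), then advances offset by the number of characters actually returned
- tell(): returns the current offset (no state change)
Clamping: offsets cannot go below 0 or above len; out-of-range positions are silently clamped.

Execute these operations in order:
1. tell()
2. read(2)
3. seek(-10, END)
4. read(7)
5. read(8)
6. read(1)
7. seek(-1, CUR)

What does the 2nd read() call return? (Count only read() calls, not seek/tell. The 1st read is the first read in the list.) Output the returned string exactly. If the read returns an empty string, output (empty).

After 1 (tell()): offset=0
After 2 (read(2)): returned 'I9', offset=2
After 3 (seek(-10, END)): offset=19
After 4 (read(7)): returned '172XAB5', offset=26
After 5 (read(8)): returned 'DBP', offset=29
After 6 (read(1)): returned '', offset=29
After 7 (seek(-1, CUR)): offset=28

Answer: 172XAB5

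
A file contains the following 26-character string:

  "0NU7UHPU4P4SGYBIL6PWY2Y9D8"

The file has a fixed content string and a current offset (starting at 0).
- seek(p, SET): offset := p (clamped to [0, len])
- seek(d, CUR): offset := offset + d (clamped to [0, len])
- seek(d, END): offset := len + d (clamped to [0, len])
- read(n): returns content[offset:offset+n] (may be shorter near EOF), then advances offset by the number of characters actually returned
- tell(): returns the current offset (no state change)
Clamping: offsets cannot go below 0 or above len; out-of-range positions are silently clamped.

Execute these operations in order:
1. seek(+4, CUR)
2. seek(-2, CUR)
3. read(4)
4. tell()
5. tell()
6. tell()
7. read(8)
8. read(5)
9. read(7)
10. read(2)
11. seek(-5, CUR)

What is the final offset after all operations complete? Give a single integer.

After 1 (seek(+4, CUR)): offset=4
After 2 (seek(-2, CUR)): offset=2
After 3 (read(4)): returned 'U7UH', offset=6
After 4 (tell()): offset=6
After 5 (tell()): offset=6
After 6 (tell()): offset=6
After 7 (read(8)): returned 'PU4P4SGY', offset=14
After 8 (read(5)): returned 'BIL6P', offset=19
After 9 (read(7)): returned 'WY2Y9D8', offset=26
After 10 (read(2)): returned '', offset=26
After 11 (seek(-5, CUR)): offset=21

Answer: 21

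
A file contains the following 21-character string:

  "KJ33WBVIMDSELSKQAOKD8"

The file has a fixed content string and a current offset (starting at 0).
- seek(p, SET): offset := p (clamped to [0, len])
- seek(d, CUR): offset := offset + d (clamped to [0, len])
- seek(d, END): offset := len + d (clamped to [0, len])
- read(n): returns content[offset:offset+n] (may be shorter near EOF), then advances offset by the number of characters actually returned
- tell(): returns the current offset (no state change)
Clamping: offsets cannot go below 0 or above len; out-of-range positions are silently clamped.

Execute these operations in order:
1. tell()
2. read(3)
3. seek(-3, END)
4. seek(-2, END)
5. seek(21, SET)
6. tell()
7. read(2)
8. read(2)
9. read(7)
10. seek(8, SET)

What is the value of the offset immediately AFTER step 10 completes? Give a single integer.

After 1 (tell()): offset=0
After 2 (read(3)): returned 'KJ3', offset=3
After 3 (seek(-3, END)): offset=18
After 4 (seek(-2, END)): offset=19
After 5 (seek(21, SET)): offset=21
After 6 (tell()): offset=21
After 7 (read(2)): returned '', offset=21
After 8 (read(2)): returned '', offset=21
After 9 (read(7)): returned '', offset=21
After 10 (seek(8, SET)): offset=8

Answer: 8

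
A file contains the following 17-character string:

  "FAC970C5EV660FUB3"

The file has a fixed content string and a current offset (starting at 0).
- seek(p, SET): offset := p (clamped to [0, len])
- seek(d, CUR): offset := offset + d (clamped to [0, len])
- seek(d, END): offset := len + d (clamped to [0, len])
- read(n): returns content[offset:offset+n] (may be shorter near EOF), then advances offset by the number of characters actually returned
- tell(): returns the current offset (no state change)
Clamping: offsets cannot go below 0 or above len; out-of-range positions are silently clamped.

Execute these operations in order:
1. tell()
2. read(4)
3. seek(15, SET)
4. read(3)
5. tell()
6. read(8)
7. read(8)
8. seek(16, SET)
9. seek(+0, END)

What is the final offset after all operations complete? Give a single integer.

After 1 (tell()): offset=0
After 2 (read(4)): returned 'FAC9', offset=4
After 3 (seek(15, SET)): offset=15
After 4 (read(3)): returned 'B3', offset=17
After 5 (tell()): offset=17
After 6 (read(8)): returned '', offset=17
After 7 (read(8)): returned '', offset=17
After 8 (seek(16, SET)): offset=16
After 9 (seek(+0, END)): offset=17

Answer: 17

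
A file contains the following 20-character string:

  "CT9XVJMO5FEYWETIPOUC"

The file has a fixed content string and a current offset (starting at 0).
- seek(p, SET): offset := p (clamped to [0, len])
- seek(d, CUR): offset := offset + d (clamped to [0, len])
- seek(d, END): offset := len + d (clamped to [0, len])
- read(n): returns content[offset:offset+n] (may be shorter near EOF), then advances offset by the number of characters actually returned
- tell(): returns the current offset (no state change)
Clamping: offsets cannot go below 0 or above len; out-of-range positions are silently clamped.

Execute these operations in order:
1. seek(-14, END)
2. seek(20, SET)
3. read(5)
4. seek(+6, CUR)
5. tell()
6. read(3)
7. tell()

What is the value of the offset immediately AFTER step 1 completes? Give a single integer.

Answer: 6

Derivation:
After 1 (seek(-14, END)): offset=6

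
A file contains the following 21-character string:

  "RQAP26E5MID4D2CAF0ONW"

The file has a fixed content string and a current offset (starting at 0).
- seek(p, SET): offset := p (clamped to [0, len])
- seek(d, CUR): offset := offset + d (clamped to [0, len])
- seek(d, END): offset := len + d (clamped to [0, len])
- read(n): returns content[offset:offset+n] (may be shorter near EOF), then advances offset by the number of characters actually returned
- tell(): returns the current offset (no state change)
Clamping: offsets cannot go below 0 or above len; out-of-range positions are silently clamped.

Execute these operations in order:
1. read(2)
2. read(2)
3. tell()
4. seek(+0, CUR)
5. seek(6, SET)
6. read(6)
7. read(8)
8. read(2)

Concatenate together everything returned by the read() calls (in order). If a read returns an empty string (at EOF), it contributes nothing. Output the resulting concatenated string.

After 1 (read(2)): returned 'RQ', offset=2
After 2 (read(2)): returned 'AP', offset=4
After 3 (tell()): offset=4
After 4 (seek(+0, CUR)): offset=4
After 5 (seek(6, SET)): offset=6
After 6 (read(6)): returned 'E5MID4', offset=12
After 7 (read(8)): returned 'D2CAF0ON', offset=20
After 8 (read(2)): returned 'W', offset=21

Answer: RQAPE5MID4D2CAF0ONW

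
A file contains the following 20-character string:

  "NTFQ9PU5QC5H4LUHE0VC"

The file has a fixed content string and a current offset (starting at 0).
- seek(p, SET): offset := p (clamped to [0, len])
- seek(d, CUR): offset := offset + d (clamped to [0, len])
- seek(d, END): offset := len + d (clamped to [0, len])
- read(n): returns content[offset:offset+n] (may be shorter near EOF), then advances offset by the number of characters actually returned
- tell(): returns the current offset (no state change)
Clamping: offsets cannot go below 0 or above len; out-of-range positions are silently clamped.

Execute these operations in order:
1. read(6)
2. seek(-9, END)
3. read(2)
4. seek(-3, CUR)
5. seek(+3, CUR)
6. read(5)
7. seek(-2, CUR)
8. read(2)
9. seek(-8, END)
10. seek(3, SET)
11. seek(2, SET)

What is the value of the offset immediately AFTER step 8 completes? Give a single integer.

After 1 (read(6)): returned 'NTFQ9P', offset=6
After 2 (seek(-9, END)): offset=11
After 3 (read(2)): returned 'H4', offset=13
After 4 (seek(-3, CUR)): offset=10
After 5 (seek(+3, CUR)): offset=13
After 6 (read(5)): returned 'LUHE0', offset=18
After 7 (seek(-2, CUR)): offset=16
After 8 (read(2)): returned 'E0', offset=18

Answer: 18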